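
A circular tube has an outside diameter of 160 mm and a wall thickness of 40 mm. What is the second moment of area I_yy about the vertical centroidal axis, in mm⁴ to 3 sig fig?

I_yy ≈ 3.02 × 10⁷ mm⁴

Split into non-overlapping primitives; take the origin at the lower-left of the bounding box.
Outer circle: ⌀160, A = 20 106 mm², x = 80 mm, Ī = 32 169 909 mm⁴.
Bore (subtracted): ⌀80, A = 5026.5 mm², x = 80 mm, Ī = 2 010 619 mm⁴.
By symmetry the centroid is at mid-width, x̄ = 80 mm.
All pieces are centred on the vertical centroidal axis, so I = ΣĪ (holes subtracted) = 30 159 289 mm⁴.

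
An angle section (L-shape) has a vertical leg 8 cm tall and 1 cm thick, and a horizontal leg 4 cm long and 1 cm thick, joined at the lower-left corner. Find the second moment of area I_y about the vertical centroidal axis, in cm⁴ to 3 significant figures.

I_y ≈ 11.6 cm⁴

Decompose the section into non-overlapping parts with the origin at the bottom-left of its bounding rectangle.
Vertical leg: 1 × 8, A = 8 cm², x = 0.5 cm, Ī = 0.66667 cm⁴.
Horizontal leg (remainder): 3 × 1, A = 3 cm², x = 2.5 cm, Ī = 2.25 cm⁴.
Centroid: x̄ = ΣA·x / ΣA = 1.0455 cm.
Transfer each piece to the vertical centroidal axis using Ī + A·d² with d = x − 1.0455:
  vertical leg: d = -0.54545 cm → contributes +3.0468 cm⁴
  horizontal leg (remainder): d = 1.4545 cm → contributes +8.5971 cm⁴
Total I = 11.644 cm⁴.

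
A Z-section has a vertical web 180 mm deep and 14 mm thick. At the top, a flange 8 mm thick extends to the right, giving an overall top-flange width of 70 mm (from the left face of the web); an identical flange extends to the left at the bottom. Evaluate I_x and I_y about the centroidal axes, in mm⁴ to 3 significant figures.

I_x ≈ 1.34 × 10⁷ mm⁴, I_y ≈ 1.37 × 10⁶ mm⁴

Split into non-overlapping primitives; take the origin at the lower-left of the bounding box.
Web: 14 × 180, A = 2 520 mm², y = 90 mm, Ī = 6 804 000 mm⁴.
Top flange (beyond web): 56 × 8, A = 448 mm², y = 176 mm, Ī = 2389.3 mm⁴.
Bottom flange (beyond web): 56 × 8, A = 448 mm², y = 4 mm, Ī = 2389.3 mm⁴.
Centroid: ȳ = ΣA·y / ΣA = 90 mm.
Transfer each piece to the centroidal x-axis using Ī + A·d² with d = y − 90:
  web: d = 0 mm → contributes +6 804 000 mm⁴
  top flange (beyond web): d = 86 mm → contributes +3 315 797 mm⁴
  bottom flange (beyond web): d = -86 mm → contributes +3 315 797 mm⁴
Total I = 13 435 595 mm⁴.
For the y-axis: x̄ = 63 mm.
Repeating about the centroidal y-axis gives I_y = 1 372 915 mm⁴.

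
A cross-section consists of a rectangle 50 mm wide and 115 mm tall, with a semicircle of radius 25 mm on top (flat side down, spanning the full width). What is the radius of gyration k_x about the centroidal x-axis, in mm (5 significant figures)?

Split into non-overlapping primitives; take the origin at the lower-left of the bounding box.
Rectangular body: 50 × 115, A = 5 750 mm², y = 57.5 mm, Ī = 6 336 979 mm⁴.
Semicircular cap: semicircle r = 25, A = 981.7477 mm², y = 125.6103 mm, Ī = 42873.81 mm⁴.
Centroid: ȳ = ΣA·y / ΣA = 67.43311 mm.
Transfer each piece to the centroidal x-axis using Ī + A·d² with d = y − 67.43311:
  rectangular body: d = -9.933105 mm → contributes +6 904 312 mm⁴
  semicircular cap: d = 58.17722 mm → contributes +3 365 687 mm⁴
Total I = 10 269 999 mm⁴.
Radius of gyration: k = √(I/A) = √(10 269 999 / 6731.748) = 39.05901 mm.

k_x ≈ 39.059 mm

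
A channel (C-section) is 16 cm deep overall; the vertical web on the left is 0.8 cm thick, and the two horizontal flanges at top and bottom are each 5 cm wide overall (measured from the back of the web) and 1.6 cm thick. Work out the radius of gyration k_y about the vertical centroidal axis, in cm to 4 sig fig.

k_y ≈ 1.530 cm

Decompose the section into non-overlapping parts with the origin at the bottom-left of its bounding rectangle.
Web: 0.8 × 16, A = 12.8 cm², x = 0.4 cm, Ī = 0.682667 cm⁴.
Top flange (beyond web): 4.2 × 1.6, A = 6.72 cm², x = 2.9 cm, Ī = 9.8784 cm⁴.
Bottom flange (beyond web): 4.2 × 1.6, A = 6.72 cm², x = 2.9 cm, Ī = 9.8784 cm⁴.
Centroid: x̄ = ΣA·x / ΣA = 1.68049 cm.
Transfer each piece to the vertical centroidal axis using Ī + A·d² with d = x − 1.68049:
  web: d = -1.28049 cm → contributes +21.6702 cm⁴
  top flange (beyond web): d = 1.21951 cm → contributes +19.8725 cm⁴
  bottom flange (beyond web): d = 1.21951 cm → contributes +19.8725 cm⁴
Total I = 61.4151 cm⁴.
Radius of gyration: k = √(I/A) = √(61.4151 / 26.24) = 1.52987 cm.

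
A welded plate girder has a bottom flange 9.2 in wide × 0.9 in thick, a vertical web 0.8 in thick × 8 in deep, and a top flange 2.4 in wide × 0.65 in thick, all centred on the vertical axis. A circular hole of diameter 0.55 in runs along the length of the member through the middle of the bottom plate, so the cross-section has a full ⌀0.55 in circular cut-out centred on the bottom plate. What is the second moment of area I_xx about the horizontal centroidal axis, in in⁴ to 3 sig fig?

I_xx ≈ 170 in⁴

Split into non-overlapping primitives; take the origin at the lower-left of the bounding box.
Bottom plate: 9.2 × 0.9, A = 8.28 in², y = 0.45 in, Ī = 0.5589 in⁴.
Web plate: 0.8 × 8, A = 6.4 in², y = 4.9 in, Ī = 34.133 in⁴.
Top plate: 2.4 × 0.65, A = 1.56 in², y = 9.225 in, Ī = 0.054925 in⁴.
Hole (subtracted): ⌀0.55, A = 0.23758 in², y = 0.45 in, Ī = 0.0044918 in⁴.
Centroid: ȳ = ΣA·y / ΣA = 3.0852 in.
Transfer each piece to the horizontal centroidal axis using Ī + A·d² with d = y − 3.0852:
  bottom plate: d = -2.6352 in → contributes +58.056 in⁴
  web plate: d = 1.8148 in → contributes +55.213 in⁴
  top plate: d = 6.1398 in → contributes +58.863 in⁴
  hole: d = -2.6352 in → contributes −1.6543 in⁴
Total I = 170.48 in⁴.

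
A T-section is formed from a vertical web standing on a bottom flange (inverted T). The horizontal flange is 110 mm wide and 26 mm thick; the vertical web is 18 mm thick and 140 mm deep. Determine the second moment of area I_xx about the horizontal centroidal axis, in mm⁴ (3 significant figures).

I_xx ≈ 1.35 × 10⁷ mm⁴

Decompose the section into non-overlapping parts with the origin at the bottom-left of its bounding rectangle.
Flange: 110 × 26, A = 2 860 mm², y = 13 mm, Ī = 161 113 mm⁴.
Web: 18 × 140, A = 2 520 mm², y = 96 mm, Ī = 4 116 000 mm⁴.
Centroid: ȳ = ΣA·y / ΣA = 51.877 mm.
Transfer each piece to the horizontal centroidal axis using Ī + A·d² with d = y − 51.877:
  flange: d = -38.877 mm → contributes +4 483 850 mm⁴
  web: d = 44.123 mm → contributes +9 021 963 mm⁴
Total I = 13 505 812 mm⁴.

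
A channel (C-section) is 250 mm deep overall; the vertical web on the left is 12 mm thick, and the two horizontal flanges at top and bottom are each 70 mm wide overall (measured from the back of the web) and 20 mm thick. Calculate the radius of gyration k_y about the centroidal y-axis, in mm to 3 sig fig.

k_y ≈ 20.7 mm

Decompose the section into non-overlapping parts with the origin at the bottom-left of its bounding rectangle.
Web: 12 × 250, A = 3 000 mm², x = 6 mm, Ī = 36 000 mm⁴.
Top flange (beyond web): 58 × 20, A = 1 160 mm², x = 41 mm, Ī = 325 187 mm⁴.
Bottom flange (beyond web): 58 × 20, A = 1 160 mm², x = 41 mm, Ī = 325 187 mm⁴.
Centroid: x̄ = ΣA·x / ΣA = 21.263 mm.
Transfer each piece to the centroidal y-axis using Ī + A·d² with d = x − 21.263:
  web: d = -15.263 mm → contributes +734 892 mm⁴
  top flange (beyond web): d = 19.737 mm → contributes +777 056 mm⁴
  bottom flange (beyond web): d = 19.737 mm → contributes +777 056 mm⁴
Total I = 2 289 005 mm⁴.
Radius of gyration: k = √(I/A) = √(2 289 005 / 5 320) = 20.743 mm.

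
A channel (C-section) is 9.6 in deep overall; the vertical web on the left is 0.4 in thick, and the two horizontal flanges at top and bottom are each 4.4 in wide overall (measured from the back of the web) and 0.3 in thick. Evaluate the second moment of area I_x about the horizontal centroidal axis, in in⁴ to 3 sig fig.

I_x ≈ 81.4 in⁴

Treat the section as a set of non-overlapping primitives; coordinates are from the bounding-box lower-left.
Web: 0.4 × 9.6, A = 3.84 in², y = 4.8 in, Ī = 29.491 in⁴.
Top flange (beyond web): 4 × 0.3, A = 1.2 in², y = 9.45 in, Ī = 0.009 in⁴.
Bottom flange (beyond web): 4 × 0.3, A = 1.2 in², y = 0.15 in, Ī = 0.009 in⁴.
By symmetry the centroid is at mid-height, ȳ = 4.8 in.
Transfer each piece to the horizontal centroidal axis using Ī + A·d² with d = y − 4.8:
  web: d = 0 in → contributes +29.491 in⁴
  top flange (beyond web): d = 4.65 in → contributes +25.956 in⁴
  bottom flange (beyond web): d = -4.65 in → contributes +25.956 in⁴
Total I = 81.403 in⁴.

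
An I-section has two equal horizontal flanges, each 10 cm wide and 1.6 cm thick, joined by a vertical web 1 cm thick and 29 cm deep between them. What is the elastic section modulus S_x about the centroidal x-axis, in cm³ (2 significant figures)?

Split into non-overlapping primitives; take the origin at the lower-left of the bounding box.
Bottom flange: 10 × 1.6, A = 16 cm², y = 0.8 cm, Ī = 3.413 cm⁴.
Web: 1 × 29, A = 29 cm², y = 16.1 cm, Ī = 2 032 cm⁴.
Top flange: 10 × 1.6, A = 16 cm², y = 31.4 cm, Ī = 3.413 cm⁴.
By symmetry the centroid is at mid-height, ȳ = 16.1 cm.
Transfer each piece to the centroidal x-axis using Ī + A·d² with d = y − 16.1:
  bottom flange: d = -15.3 cm → contributes +3 749 cm⁴
  web: d = 0 cm → contributes +2 032 cm⁴
  top flange: d = 15.3 cm → contributes +3 749 cm⁴
Total I = 9 530 cm⁴.
Extreme fibre distance c = 16.1 cm; S = I/c = 591.9 cm³.

S_x ≈ 590 cm³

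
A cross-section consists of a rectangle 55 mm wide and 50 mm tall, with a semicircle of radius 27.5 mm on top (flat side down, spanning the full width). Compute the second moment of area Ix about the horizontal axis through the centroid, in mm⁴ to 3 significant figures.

Decompose the section into non-overlapping parts with the origin at the bottom-left of its bounding rectangle.
Rectangular body: 55 × 50, A = 2 750 mm², y = 25 mm, Ī = 572 917 mm⁴.
Semicircular cap: semicircle r = 27.5, A = 1187.9 mm², y = 61.671 mm, Ī = 62 772 mm⁴.
Centroid: ȳ = ΣA·y / ΣA = 36.062 mm.
Transfer each piece to the horizontal axis through the centroid using Ī + A·d² with d = y − 36.062:
  rectangular body: d = -11.062 mm → contributes +909 447 mm⁴
  semicircular cap: d = 25.609 mm → contributes +841 834 mm⁴
Total I = 1 751 281 mm⁴.

Ix ≈ 1.75 × 10⁶ mm⁴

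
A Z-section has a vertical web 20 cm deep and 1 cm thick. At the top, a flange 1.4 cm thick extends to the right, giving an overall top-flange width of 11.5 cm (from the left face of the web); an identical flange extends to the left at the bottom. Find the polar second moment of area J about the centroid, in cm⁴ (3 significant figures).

J ≈ 4460 cm⁴

Decompose the section into non-overlapping parts with the origin at the bottom-left of its bounding rectangle.
Web: 1 × 20, A = 20 cm², y = 10 cm, Ī = 666.67 cm⁴.
Top flange (beyond web): 10.5 × 1.4, A = 14.7 cm², y = 19.3 cm, Ī = 2.401 cm⁴.
Bottom flange (beyond web): 10.5 × 1.4, A = 14.7 cm², y = 0.7 cm, Ī = 2.401 cm⁴.
Centroid: ȳ = ΣA·y / ΣA = 10 cm.
Transfer each piece to the centroidal x-axis using Ī + A·d² with d = y − 10:
  web: d = 0 cm → contributes +666.67 cm⁴
  top flange (beyond web): d = 9.3 cm → contributes +1273.8 cm⁴
  bottom flange (beyond web): d = -9.3 cm → contributes +1273.8 cm⁴
Total I = 3214.3 cm⁴.
For the y-axis: x̄ = 11 cm.
Repeating about the centroidal y-axis gives I_y = 1243.8 cm⁴.
Polar second moment: J = I_x + I_y = 4458.1 cm⁴.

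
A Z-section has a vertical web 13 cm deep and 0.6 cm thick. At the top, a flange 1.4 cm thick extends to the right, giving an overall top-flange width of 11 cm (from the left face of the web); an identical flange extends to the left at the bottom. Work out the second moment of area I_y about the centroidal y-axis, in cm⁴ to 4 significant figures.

Break the section into simple shapes (no overlaps), measuring from the bottom-left corner of the bounding box.
Web: 0.6 × 13, A = 7.8 cm², x = 10.7 cm, Ī = 0.234 cm⁴.
Top flange (beyond web): 10.4 × 1.4, A = 14.56 cm², x = 16.2 cm, Ī = 131.234 cm⁴.
Bottom flange (beyond web): 10.4 × 1.4, A = 14.56 cm², x = 5.2 cm, Ī = 131.234 cm⁴.
Centroid: x̄ = ΣA·x / ΣA = 10.7 cm.
Transfer each piece to the centroidal y-axis using Ī + A·d² with d = x − 10.7:
  web: d = 0 cm → contributes +0.234 cm⁴
  top flange (beyond web): d = 5.5 cm → contributes +571.674 cm⁴
  bottom flange (beyond web): d = -5.5 cm → contributes +571.674 cm⁴
Total I = 1143.58 cm⁴.

I_y ≈ 1144 cm⁴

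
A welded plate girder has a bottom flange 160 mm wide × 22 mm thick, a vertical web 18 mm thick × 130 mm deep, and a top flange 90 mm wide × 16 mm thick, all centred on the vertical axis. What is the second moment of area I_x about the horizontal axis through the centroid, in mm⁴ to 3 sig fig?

I_x ≈ 2.79 × 10⁷ mm⁴

Split into non-overlapping primitives; take the origin at the lower-left of the bounding box.
Bottom plate: 160 × 22, A = 3 520 mm², y = 11 mm, Ī = 141 973 mm⁴.
Web plate: 18 × 130, A = 2 340 mm², y = 87 mm, Ī = 3 295 500 mm⁴.
Top plate: 90 × 16, A = 1 440 mm², y = 160 mm, Ī = 30 720 mm⁴.
Centroid: ȳ = ΣA·y / ΣA = 64.753 mm.
Transfer each piece to the horizontal axis through the centroid using Ī + A·d² with d = y − 64.753:
  bottom plate: d = -53.753 mm → contributes +10 312 769 mm⁴
  web plate: d = 22.247 mm → contributes +4 453 590 mm⁴
  top plate: d = 95.247 mm → contributes +13 094 271 mm⁴
Total I = 27 860 629 mm⁴.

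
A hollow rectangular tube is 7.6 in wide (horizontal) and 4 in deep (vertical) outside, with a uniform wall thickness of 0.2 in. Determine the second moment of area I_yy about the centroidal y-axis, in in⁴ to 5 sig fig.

Decompose the section into non-overlapping parts with the origin at the bottom-left of its bounding rectangle.
Outer rectangle: 7.6 × 4, A = 30.4 in², x = 3.8 in, Ī = 146.3253 in⁴.
Inner void (subtracted): 7.2 × 3.6, A = 25.92 in², x = 3.8 in, Ī = 111.9744 in⁴.
By symmetry the centroid is at mid-width, x̄ = 3.8 in.
All pieces are centred on the centroidal y-axis, so I = ΣĪ (holes subtracted) = 34.35093 in⁴.

I_yy ≈ 34.351 in⁴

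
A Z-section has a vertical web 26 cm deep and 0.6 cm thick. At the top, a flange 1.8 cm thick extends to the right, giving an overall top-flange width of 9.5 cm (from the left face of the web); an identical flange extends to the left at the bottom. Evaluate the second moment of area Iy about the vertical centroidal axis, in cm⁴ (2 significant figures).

Split into non-overlapping primitives; take the origin at the lower-left of the bounding box.
Web: 0.6 × 26, A = 15.6 cm², x = 9.2 cm, Ī = 0.468 cm⁴.
Top flange (beyond web): 8.9 × 1.8, A = 16.02 cm², x = 13.95 cm, Ī = 105.7 cm⁴.
Bottom flange (beyond web): 8.9 × 1.8, A = 16.02 cm², x = 4.45 cm, Ī = 105.7 cm⁴.
Centroid: x̄ = ΣA·x / ΣA = 9.2 cm.
Transfer each piece to the vertical centroidal axis using Ī + A·d² with d = x − 9.2:
  web: d = 0 cm → contributes +0.468 cm⁴
  top flange (beyond web): d = 4.75 cm → contributes +467.2 cm⁴
  bottom flange (beyond web): d = -4.75 cm → contributes +467.2 cm⁴
Total I = 934.9 cm⁴.

Iy ≈ 930 cm⁴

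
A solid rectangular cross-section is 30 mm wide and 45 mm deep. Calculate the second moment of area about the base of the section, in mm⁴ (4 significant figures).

The section: 30 × 45, A = 1 350 mm², y = 22.5 mm, Ī = 227 813 mm⁴.
Transfer it to a horizontal axis along the bottom face using Ī + A·d² with d = y − 0:
  the section: d = 22.5 mm → contributes +911 250 mm⁴
Total I = 911 250 mm⁴.

I_base ≈ 9.113 × 10⁵ mm⁴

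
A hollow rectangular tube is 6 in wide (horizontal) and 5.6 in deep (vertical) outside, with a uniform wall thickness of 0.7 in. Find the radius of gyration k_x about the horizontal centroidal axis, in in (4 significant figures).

k_x ≈ 2.040 in

Treat the section as a set of non-overlapping primitives; coordinates are from the bounding-box lower-left.
Outer rectangle: 6 × 5.6, A = 33.6 in², y = 2.8 in, Ī = 87.808 in⁴.
Inner void (subtracted): 4.6 × 4.2, A = 19.32 in², y = 2.8 in, Ī = 28.4004 in⁴.
By symmetry the centroid is at mid-height, ȳ = 2.8 in.
All pieces are centred on the horizontal centroidal axis, so I = ΣĪ (holes subtracted) = 59.4076 in⁴.
Radius of gyration: k = √(I/A) = √(59.4076 / 14.28) = 2.03966 in.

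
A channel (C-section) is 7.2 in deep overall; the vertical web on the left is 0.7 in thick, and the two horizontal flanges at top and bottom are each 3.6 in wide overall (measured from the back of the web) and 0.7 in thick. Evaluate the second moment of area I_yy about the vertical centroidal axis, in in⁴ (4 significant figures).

Break the section into simple shapes (no overlaps), measuring from the bottom-left corner of the bounding box.
Web: 0.7 × 7.2, A = 5.04 in², x = 0.35 in, Ī = 0.2058 in⁴.
Top flange (beyond web): 2.9 × 0.7, A = 2.03 in², x = 2.15 in, Ī = 1.42269 in⁴.
Bottom flange (beyond web): 2.9 × 0.7, A = 2.03 in², x = 2.15 in, Ī = 1.42269 in⁴.
Centroid: x̄ = ΣA·x / ΣA = 1.15308 in.
Transfer each piece to the vertical centroidal axis using Ī + A·d² with d = x − 1.15308:
  web: d = -0.803077 in → contributes +3.45626 in⁴
  top flange (beyond web): d = 0.996923 in → contributes +3.44022 in⁴
  bottom flange (beyond web): d = 0.996923 in → contributes +3.44022 in⁴
Total I = 10.3367 in⁴.

I_yy ≈ 10.34 in⁴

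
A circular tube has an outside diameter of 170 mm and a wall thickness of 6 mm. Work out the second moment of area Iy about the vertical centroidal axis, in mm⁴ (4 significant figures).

Iy ≈ 1.041 × 10⁷ mm⁴

Decompose the section into non-overlapping parts with the origin at the bottom-left of its bounding rectangle.
Outer circle: ⌀170, A = 22 698 mm², x = 85 mm, Ī = 40 998 275 mm⁴.
Bore (subtracted): ⌀158, A = 19606.7 mm², x = 85 mm, Ī = 30 591 322 mm⁴.
By symmetry the centroid is at mid-width, x̄ = 85 mm.
All pieces are centred on the vertical centroidal axis, so I = ΣĪ (holes subtracted) = 10 406 953 mm⁴.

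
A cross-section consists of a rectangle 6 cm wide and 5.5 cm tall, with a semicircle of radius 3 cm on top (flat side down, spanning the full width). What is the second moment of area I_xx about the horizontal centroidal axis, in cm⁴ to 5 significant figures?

Break the section into simple shapes (no overlaps), measuring from the bottom-left corner of the bounding box.
Rectangular body: 6 × 5.5, A = 33 cm², y = 2.75 cm, Ī = 83.1875 cm⁴.
Semicircular cap: semicircle r = 3, A = 14.13717 cm², y = 6.77324 cm, Ī = 8.890314 cm⁴.
Centroid: ȳ = ΣA·y / ΣA = 3.956632 cm.
Transfer each piece to the horizontal centroidal axis using Ī + A·d² with d = y − 3.956632:
  rectangular body: d = -1.206632 cm → contributes +131.2342 cm⁴
  semicircular cap: d = 2.816608 cm → contributes +121.0444 cm⁴
Total I = 252.2786 cm⁴.

I_xx ≈ 252.28 cm⁴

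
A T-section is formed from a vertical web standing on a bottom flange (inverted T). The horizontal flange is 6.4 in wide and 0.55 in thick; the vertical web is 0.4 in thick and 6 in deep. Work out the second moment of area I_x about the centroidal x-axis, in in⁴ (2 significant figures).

I_x ≈ 23 in⁴

Break the section into simple shapes (no overlaps), measuring from the bottom-left corner of the bounding box.
Flange: 6.4 × 0.55, A = 3.52 in², y = 0.275 in, Ī = 0.08873 in⁴.
Web: 0.4 × 6, A = 2.4 in², y = 3.55 in, Ī = 7.2 in⁴.
Centroid: ȳ = ΣA·y / ΣA = 1.603 in.
Transfer each piece to the centroidal x-axis using Ī + A·d² with d = y − 1.603:
  flange: d = -1.328 in → contributes +6.294 in⁴
  web: d = 1.947 in → contributes +16.3 in⁴
Total I = 22.59 in⁴.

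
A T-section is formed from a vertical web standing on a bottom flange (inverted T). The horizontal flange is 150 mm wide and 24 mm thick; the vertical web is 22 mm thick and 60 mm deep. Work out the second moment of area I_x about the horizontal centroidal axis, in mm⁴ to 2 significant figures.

Split into non-overlapping primitives; take the origin at the lower-left of the bounding box.
Flange: 150 × 24, A = 3 600 mm², y = 12 mm, Ī = 172 800 mm⁴.
Web: 22 × 60, A = 1 320 mm², y = 54 mm, Ī = 396 000 mm⁴.
Centroid: ȳ = ΣA·y / ΣA = 23.27 mm.
Transfer each piece to the horizontal centroidal axis using Ī + A·d² with d = y − 23.27:
  flange: d = -11.27 mm → contributes +629 908 mm⁴
  web: d = 30.73 mm → contributes +1 642 658 mm⁴
Total I = 2 272 566 mm⁴.

I_x ≈ 2.3 × 10⁶ mm⁴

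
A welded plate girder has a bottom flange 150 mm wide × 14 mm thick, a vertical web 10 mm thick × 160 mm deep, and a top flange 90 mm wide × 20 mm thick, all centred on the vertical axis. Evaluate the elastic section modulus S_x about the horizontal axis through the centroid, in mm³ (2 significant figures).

Decompose the section into non-overlapping parts with the origin at the bottom-left of its bounding rectangle.
Bottom plate: 150 × 14, A = 2 100 mm², y = 7 mm, Ī = 34 300 mm⁴.
Web plate: 10 × 160, A = 1 600 mm², y = 94 mm, Ī = 3 413 333 mm⁴.
Top plate: 90 × 20, A = 1 800 mm², y = 184 mm, Ī = 60 000 mm⁴.
Centroid: ȳ = ΣA·y / ΣA = 90.24 mm.
Transfer each piece to the horizontal axis through the centroid using Ī + A·d² with d = y − 90.24:
  bottom plate: d = -83.24 mm → contributes +14 583 714 mm⁴
  web plate: d = 3.764 mm → contributes +3 435 997 mm⁴
  top plate: d = 93.76 mm → contributes +15 884 915 mm⁴
Total I = 33 904 626 mm⁴.
Extreme fibre distance c = 103.8 mm; S = I/c = 326 749 mm³.

S_x ≈ 3.3 × 10⁵ mm³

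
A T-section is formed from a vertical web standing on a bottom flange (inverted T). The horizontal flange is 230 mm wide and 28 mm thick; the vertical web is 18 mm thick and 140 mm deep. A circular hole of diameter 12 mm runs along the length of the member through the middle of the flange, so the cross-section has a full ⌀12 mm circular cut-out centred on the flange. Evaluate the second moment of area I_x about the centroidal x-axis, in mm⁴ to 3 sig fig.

Treat the section as a set of non-overlapping primitives; coordinates are from the bounding-box lower-left.
Flange: 230 × 28, A = 6 440 mm², y = 14 mm, Ī = 420 747 mm⁴.
Web: 18 × 140, A = 2 520 mm², y = 98 mm, Ī = 4 116 000 mm⁴.
Hole (subtracted): ⌀12, A = 113.1 mm², y = 14 mm, Ī = 1017.9 mm⁴.
Centroid: ȳ = ΣA·y / ΣA = 37.927 mm.
Transfer each piece to the centroidal x-axis using Ī + A·d² with d = y − 37.927:
  flange: d = -23.927 mm → contributes +4 107 661 mm⁴
  web: d = 60.073 mm → contributes +13 210 083 mm⁴
  hole: d = -23.927 mm → contributes −65 766 mm⁴
Total I = 17 251 978 mm⁴.

I_x ≈ 1.73 × 10⁷ mm⁴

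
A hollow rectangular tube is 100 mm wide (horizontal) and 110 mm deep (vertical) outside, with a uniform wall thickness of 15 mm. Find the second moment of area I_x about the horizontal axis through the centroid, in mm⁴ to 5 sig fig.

I_x ≈ 8.1050 × 10⁶ mm⁴

Treat the section as a set of non-overlapping primitives; coordinates are from the bounding-box lower-left.
Outer rectangle: 100 × 110, A = 11 000 mm², y = 55 mm, Ī = 11 091 667 mm⁴.
Inner void (subtracted): 70 × 80, A = 5 600 mm², y = 55 mm, Ī = 2 986 667 mm⁴.
By symmetry the centroid is at mid-height, ȳ = 55 mm.
All pieces are centred on the horizontal axis through the centroid, so I = ΣĪ (holes subtracted) = 8 105 000 mm⁴.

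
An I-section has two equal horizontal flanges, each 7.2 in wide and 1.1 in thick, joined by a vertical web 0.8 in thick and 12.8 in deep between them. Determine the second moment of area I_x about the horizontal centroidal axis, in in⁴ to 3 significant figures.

Decompose the section into non-overlapping parts with the origin at the bottom-left of its bounding rectangle.
Bottom flange: 7.2 × 1.1, A = 7.92 in², y = 0.55 in, Ī = 0.7986 in⁴.
Web: 0.8 × 12.8, A = 10.24 in², y = 7.5 in, Ī = 139.81 in⁴.
Top flange: 7.2 × 1.1, A = 7.92 in², y = 14.45 in, Ī = 0.7986 in⁴.
By symmetry the centroid is at mid-height, ȳ = 7.5 in.
Transfer each piece to the horizontal centroidal axis using Ī + A·d² with d = y − 7.5:
  bottom flange: d = -6.95 in → contributes +383.35 in⁴
  web: d = 0 in → contributes +139.81 in⁴
  top flange: d = 6.95 in → contributes +383.35 in⁴
Total I = 906.52 in⁴.

I_x ≈ 907 in⁴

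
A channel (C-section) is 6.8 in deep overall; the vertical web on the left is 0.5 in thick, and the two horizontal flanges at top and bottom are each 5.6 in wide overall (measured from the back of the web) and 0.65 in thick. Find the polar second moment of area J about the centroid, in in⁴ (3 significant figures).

J ≈ 108 in⁴

Break the section into simple shapes (no overlaps), measuring from the bottom-left corner of the bounding box.
Web: 0.5 × 6.8, A = 3.4 in², y = 3.4 in, Ī = 13.101 in⁴.
Top flange (beyond web): 5.1 × 0.65, A = 3.315 in², y = 6.475 in, Ī = 0.11672 in⁴.
Bottom flange (beyond web): 5.1 × 0.65, A = 3.315 in², y = 0.325 in, Ī = 0.11672 in⁴.
By symmetry the centroid is at mid-height, ȳ = 3.4 in.
Transfer each piece to the centroidal x-axis using Ī + A·d² with d = y − 3.4:
  web: d = 0 in → contributes +13.101 in⁴
  top flange (beyond web): d = 3.075 in → contributes +31.462 in⁴
  bottom flange (beyond web): d = -3.075 in → contributes +31.462 in⁴
Total I = 76.026 in⁴.
For the y-axis: x̄ = 2.1008 in.
Repeating about the centroidal y-axis gives I_y = 32.061 in⁴.
Polar second moment: J = I_x + I_y = 108.09 in⁴.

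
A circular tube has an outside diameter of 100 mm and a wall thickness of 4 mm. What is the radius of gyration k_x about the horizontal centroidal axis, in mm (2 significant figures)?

k_x ≈ 34 mm

Split into non-overlapping primitives; take the origin at the lower-left of the bounding box.
Outer circle: ⌀100, A = 7 854 mm², y = 50 mm, Ī = 4 908 739 mm⁴.
Bore (subtracted): ⌀92, A = 6 648 mm², y = 50 mm, Ī = 3 516 586 mm⁴.
By symmetry the centroid is at mid-height, ȳ = 50 mm.
All pieces are centred on the horizontal centroidal axis, so I = ΣĪ (holes subtracted) = 1 392 153 mm⁴.
Radius of gyration: k = √(I/A) = √(1 392 153 / 1 206) = 33.97 mm.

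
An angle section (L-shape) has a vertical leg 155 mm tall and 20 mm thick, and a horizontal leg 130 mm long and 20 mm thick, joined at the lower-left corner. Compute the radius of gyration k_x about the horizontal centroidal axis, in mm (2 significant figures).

k_x ≈ 48 mm

Split into non-overlapping primitives; take the origin at the lower-left of the bounding box.
Vertical leg: 20 × 155, A = 3 100 mm², y = 77.5 mm, Ī = 6 206 458 mm⁴.
Horizontal leg (remainder): 110 × 20, A = 2 200 mm², y = 10 mm, Ī = 73 333 mm⁴.
Centroid: ȳ = ΣA·y / ΣA = 49.48 mm.
Transfer each piece to the horizontal centroidal axis using Ī + A·d² with d = y − 49.48:
  vertical leg: d = 28.02 mm → contributes +8 640 135 mm⁴
  horizontal leg (remainder): d = -39.48 mm → contributes +3 502 605 mm⁴
Total I = 12 142 740 mm⁴.
Radius of gyration: k = √(I/A) = √(12 142 740 / 5 300) = 47.87 mm.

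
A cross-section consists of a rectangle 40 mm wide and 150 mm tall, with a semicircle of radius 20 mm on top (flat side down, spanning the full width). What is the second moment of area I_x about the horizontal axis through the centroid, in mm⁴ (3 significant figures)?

Break the section into simple shapes (no overlaps), measuring from the bottom-left corner of the bounding box.
Rectangular body: 40 × 150, A = 6 000 mm², y = 75 mm, Ī = 11 250 000 mm⁴.
Semicircular cap: semicircle r = 20, A = 628.32 mm², y = 158.49 mm, Ī = 17 561 mm⁴.
Centroid: ȳ = ΣA·y / ΣA = 82.914 mm.
Transfer each piece to the horizontal axis through the centroid using Ī + A·d² with d = y − 82.914:
  rectangular body: d = -7.9141 mm → contributes +11 625 799 mm⁴
  semicircular cap: d = 75.574 mm → contributes +3 606 173 mm⁴
Total I = 15 231 972 mm⁴.

I_x ≈ 1.52 × 10⁷ mm⁴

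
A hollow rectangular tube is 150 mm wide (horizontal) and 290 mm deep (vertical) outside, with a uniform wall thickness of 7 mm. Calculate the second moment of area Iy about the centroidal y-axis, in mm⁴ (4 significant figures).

Treat the section as a set of non-overlapping primitives; coordinates are from the bounding-box lower-left.
Outer rectangle: 150 × 290, A = 43 500 mm², x = 75 mm, Ī = 81 562 500 mm⁴.
Inner void (subtracted): 136 × 276, A = 37 536 mm², x = 75 mm, Ī = 57 855 488 mm⁴.
By symmetry the centroid is at mid-width, x̄ = 75 mm.
All pieces are centred on the centroidal y-axis, so I = ΣĪ (holes subtracted) = 23 707 012 mm⁴.

Iy ≈ 2.371 × 10⁷ mm⁴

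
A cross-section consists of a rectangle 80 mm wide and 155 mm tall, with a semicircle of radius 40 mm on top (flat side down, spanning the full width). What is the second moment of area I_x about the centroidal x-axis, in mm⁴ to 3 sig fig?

I_x ≈ 4.38 × 10⁷ mm⁴

Decompose the section into non-overlapping parts with the origin at the bottom-left of its bounding rectangle.
Rectangular body: 80 × 155, A = 12 400 mm², y = 77.5 mm, Ī = 24 825 833 mm⁴.
Semicircular cap: semicircle r = 40, A = 2513.3 mm², y = 171.98 mm, Ī = 280 978 mm⁴.
Centroid: ȳ = ΣA·y / ΣA = 93.422 mm.
Transfer each piece to the centroidal x-axis using Ī + A·d² with d = y − 93.422:
  rectangular body: d = -15.922 mm → contributes +27 969 259 mm⁴
  semicircular cap: d = 78.555 mm → contributes +15 790 023 mm⁴
Total I = 43 759 283 mm⁴.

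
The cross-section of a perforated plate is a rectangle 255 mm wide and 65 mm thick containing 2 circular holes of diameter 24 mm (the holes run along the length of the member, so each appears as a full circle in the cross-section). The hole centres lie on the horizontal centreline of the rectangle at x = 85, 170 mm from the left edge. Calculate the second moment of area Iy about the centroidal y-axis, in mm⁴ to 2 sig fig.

Iy ≈ 8.8 × 10⁷ mm⁴

Break the section into simple shapes (no overlaps), measuring from the bottom-left corner of the bounding box.
Plate: 255 × 65, A = 16 575 mm², x = 127.5 mm, Ī = 89 815 781 mm⁴.
Hole 1 (subtracted): ⌀24, A = 452.4 mm², x = 85 mm, Ī = 16 286 mm⁴.
Hole 2 (subtracted): ⌀24, A = 452.4 mm², x = 170 mm, Ī = 16 286 mm⁴.
By symmetry the centroid is at mid-width, x̄ = 127.5 mm.
Transfer each piece to the centroidal y-axis using Ī + A·d² with d = x − 127.5:
  plate: d = 0 mm → contributes +89 815 781 mm⁴
  hole 1: d = -42.5 mm → contributes −833 414 mm⁴
  hole 2: d = 42.5 mm → contributes −833 414 mm⁴
Total I = 88 148 953 mm⁴.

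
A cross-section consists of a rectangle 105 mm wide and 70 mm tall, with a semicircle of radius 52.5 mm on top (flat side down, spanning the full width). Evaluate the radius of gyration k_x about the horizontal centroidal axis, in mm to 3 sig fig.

k_x ≈ 33.1 mm

Treat the section as a set of non-overlapping primitives; coordinates are from the bounding-box lower-left.
Rectangular body: 105 × 70, A = 7 350 mm², y = 35 mm, Ī = 3 001 250 mm⁴.
Semicircular cap: semicircle r = 52.5, A = 4329.5 mm², y = 92.282 mm, Ī = 833 814 mm⁴.
Centroid: ȳ = ΣA·y / ΣA = 56.234 mm.
Transfer each piece to the horizontal centroidal axis using Ī + A·d² with d = y − 56.234:
  rectangular body: d = -21.234 mm → contributes +6 315 207 mm⁴
  semicircular cap: d = 36.048 mm → contributes +6 459 763 mm⁴
Total I = 12 774 971 mm⁴.
Radius of gyration: k = √(I/A) = √(12 774 971 / 11 680) = 33.073 mm.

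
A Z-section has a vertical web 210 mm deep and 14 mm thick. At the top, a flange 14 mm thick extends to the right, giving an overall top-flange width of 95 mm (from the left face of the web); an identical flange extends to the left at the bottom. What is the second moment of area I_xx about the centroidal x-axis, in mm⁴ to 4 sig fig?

I_xx ≈ 3.262 × 10⁷ mm⁴

Treat the section as a set of non-overlapping primitives; coordinates are from the bounding-box lower-left.
Web: 14 × 210, A = 2 940 mm², y = 105 mm, Ī = 10 804 500 mm⁴.
Top flange (beyond web): 81 × 14, A = 1 134 mm², y = 203 mm, Ī = 18 522 mm⁴.
Bottom flange (beyond web): 81 × 14, A = 1 134 mm², y = 7 mm, Ī = 18 522 mm⁴.
Centroid: ȳ = ΣA·y / ΣA = 105 mm.
Transfer each piece to the centroidal x-axis using Ī + A·d² with d = y − 105:
  web: d = 0 mm → contributes +10 804 500 mm⁴
  top flange (beyond web): d = 98 mm → contributes +10 909 458 mm⁴
  bottom flange (beyond web): d = -98 mm → contributes +10 909 458 mm⁴
Total I = 32 623 416 mm⁴.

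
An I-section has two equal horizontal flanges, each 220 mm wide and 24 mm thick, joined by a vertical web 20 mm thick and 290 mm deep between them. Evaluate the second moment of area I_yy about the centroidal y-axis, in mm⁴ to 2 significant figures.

Treat the section as a set of non-overlapping primitives; coordinates are from the bounding-box lower-left.
Bottom flange: 220 × 24, A = 5 280 mm², x = 110 mm, Ī = 21 296 000 mm⁴.
Web: 20 × 290, A = 5 800 mm², x = 110 mm, Ī = 193 333 mm⁴.
Top flange: 220 × 24, A = 5 280 mm², x = 110 mm, Ī = 21 296 000 mm⁴.
By symmetry the centroid is at mid-width, x̄ = 110 mm.
All pieces are centred on the centroidal y-axis, so I = ΣĪ = 42 785 333 mm⁴.

I_yy ≈ 4.3 × 10⁷ mm⁴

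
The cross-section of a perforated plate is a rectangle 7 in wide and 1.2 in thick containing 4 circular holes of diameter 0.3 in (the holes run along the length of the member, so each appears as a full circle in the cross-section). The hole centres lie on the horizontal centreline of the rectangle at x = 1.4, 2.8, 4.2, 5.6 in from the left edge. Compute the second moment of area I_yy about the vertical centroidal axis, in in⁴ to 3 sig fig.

I_yy ≈ 33.6 in⁴

Split into non-overlapping primitives; take the origin at the lower-left of the bounding box.
Plate: 7 × 1.2, A = 8.4 in², x = 3.5 in, Ī = 34.3 in⁴.
Hole 1 (subtracted): ⌀0.3, A = 0.070686 in², x = 1.4 in, Ī = 0.00039761 in⁴.
Hole 2 (subtracted): ⌀0.3, A = 0.070686 in², x = 2.8 in, Ī = 0.00039761 in⁴.
Hole 3 (subtracted): ⌀0.3, A = 0.070686 in², x = 4.2 in, Ī = 0.00039761 in⁴.
Hole 4 (subtracted): ⌀0.3, A = 0.070686 in², x = 5.6 in, Ī = 0.00039761 in⁴.
By symmetry the centroid is at mid-width, x̄ = 3.5 in.
Transfer each piece to the vertical centroidal axis using Ī + A·d² with d = x − 3.5:
  plate: d = 0 in → contributes +34.3 in⁴
  hole 1: d = -2.1 in → contributes −0.31212 in⁴
  hole 2: d = -0.7 in → contributes −0.035034 in⁴
  hole 3: d = 0.7 in → contributes −0.035034 in⁴
  hole 4: d = 2.1 in → contributes −0.31212 in⁴
Total I = 33.606 in⁴.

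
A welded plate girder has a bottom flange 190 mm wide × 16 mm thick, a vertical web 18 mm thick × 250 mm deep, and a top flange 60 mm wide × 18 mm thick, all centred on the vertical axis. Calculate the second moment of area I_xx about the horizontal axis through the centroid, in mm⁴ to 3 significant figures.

I_xx ≈ 8.89 × 10⁷ mm⁴

Split into non-overlapping primitives; take the origin at the lower-left of the bounding box.
Bottom plate: 190 × 16, A = 3 040 mm², y = 8 mm, Ī = 64 853 mm⁴.
Web plate: 18 × 250, A = 4 500 mm², y = 141 mm, Ī = 23 437 500 mm⁴.
Top plate: 60 × 18, A = 1 080 mm², y = 275 mm, Ī = 29 160 mm⁴.
Centroid: ȳ = ΣA·y / ΣA = 110.88 mm.
Transfer each piece to the horizontal axis through the centroid using Ī + A·d² with d = y − 110.88:
  bottom plate: d = -102.88 mm → contributes +32 243 605 mm⁴
  web plate: d = 30.116 mm → contributes +27 518 883 mm⁴
  top plate: d = 164.12 mm → contributes +29 117 950 mm⁴
Total I = 88 880 437 mm⁴.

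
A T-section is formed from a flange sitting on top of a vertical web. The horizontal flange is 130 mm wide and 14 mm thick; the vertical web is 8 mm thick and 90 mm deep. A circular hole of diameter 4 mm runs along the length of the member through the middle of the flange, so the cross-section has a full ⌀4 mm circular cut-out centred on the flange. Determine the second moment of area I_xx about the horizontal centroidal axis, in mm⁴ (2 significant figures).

Treat the section as a set of non-overlapping primitives; coordinates are from the bounding-box lower-left.
Flange: 130 × 14, A = 1 820 mm², y = 97 mm, Ī = 29 727 mm⁴.
Web: 8 × 90, A = 720 mm², y = 45 mm, Ī = 486 000 mm⁴.
Hole (subtracted): ⌀4, A = 12.57 mm², y = 97 mm, Ī = 12.57 mm⁴.
Centroid: ȳ = ΣA·y / ΣA = 82.19 mm.
Transfer each piece to the horizontal centroidal axis using Ī + A·d² with d = y − 82.19:
  flange: d = 14.81 mm → contributes +429 104 mm⁴
  web: d = -37.19 mm → contributes +1 481 645 mm⁴
  hole: d = 14.81 mm → contributes −2 770 mm⁴
Total I = 1 907 979 mm⁴.

I_xx ≈ 1.9 × 10⁶ mm⁴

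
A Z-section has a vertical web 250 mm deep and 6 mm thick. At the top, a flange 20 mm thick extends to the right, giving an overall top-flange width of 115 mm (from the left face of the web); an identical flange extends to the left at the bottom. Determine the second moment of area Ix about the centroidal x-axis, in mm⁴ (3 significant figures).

Decompose the section into non-overlapping parts with the origin at the bottom-left of its bounding rectangle.
Web: 6 × 250, A = 1 500 mm², y = 125 mm, Ī = 7 812 500 mm⁴.
Top flange (beyond web): 109 × 20, A = 2 180 mm², y = 240 mm, Ī = 72 667 mm⁴.
Bottom flange (beyond web): 109 × 20, A = 2 180 mm², y = 10 mm, Ī = 72 667 mm⁴.
Centroid: ȳ = ΣA·y / ΣA = 125 mm.
Transfer each piece to the centroidal x-axis using Ī + A·d² with d = y − 125:
  web: d = 0 mm → contributes +7 812 500 mm⁴
  top flange (beyond web): d = 115 mm → contributes +28 903 167 mm⁴
  bottom flange (beyond web): d = -115 mm → contributes +28 903 167 mm⁴
Total I = 65 618 833 mm⁴.

Ix ≈ 6.56 × 10⁷ mm⁴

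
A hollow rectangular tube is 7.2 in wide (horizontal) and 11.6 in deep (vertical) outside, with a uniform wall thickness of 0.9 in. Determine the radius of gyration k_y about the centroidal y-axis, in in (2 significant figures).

k_y ≈ 2.8 in

Break the section into simple shapes (no overlaps), measuring from the bottom-left corner of the bounding box.
Outer rectangle: 7.2 × 11.6, A = 83.52 in², x = 3.6 in, Ī = 360.8 in⁴.
Inner void (subtracted): 5.4 × 9.8, A = 52.92 in², x = 3.6 in, Ī = 128.6 in⁴.
By symmetry the centroid is at mid-width, x̄ = 3.6 in.
All pieces are centred on the centroidal y-axis, so I = ΣĪ (holes subtracted) = 232.2 in⁴.
Radius of gyration: k = √(I/A) = √(232.2 / 30.6) = 2.755 in.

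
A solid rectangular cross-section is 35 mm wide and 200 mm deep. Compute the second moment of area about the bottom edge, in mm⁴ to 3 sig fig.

The section: 35 × 200, A = 7 000 mm², y = 100 mm, Ī = 23 333 333 mm⁴.
Transfer it to the base of the section using Ī + A·d² with d = y − 0:
  the section: d = 100 mm → contributes +93 333 333 mm⁴
Total I = 93 333 333 mm⁴.

I_base ≈ 9.33 × 10⁷ mm⁴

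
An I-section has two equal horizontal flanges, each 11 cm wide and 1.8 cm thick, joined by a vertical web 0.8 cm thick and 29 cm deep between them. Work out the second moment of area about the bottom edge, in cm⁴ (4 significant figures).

I_base ≈ 2.771 × 10⁴ cm⁴

Split into non-overlapping primitives; take the origin at the lower-left of the bounding box.
Bottom flange: 11 × 1.8, A = 19.8 cm², y = 0.9 cm, Ī = 5.346 cm⁴.
Web: 0.8 × 29, A = 23.2 cm², y = 16.3 cm, Ī = 1625.93 cm⁴.
Top flange: 11 × 1.8, A = 19.8 cm², y = 31.7 cm, Ī = 5.346 cm⁴.
Transfer each piece to a horizontal axis along the bottom face using Ī + A·d² with d = y − 0:
  bottom flange: d = 0.9 cm → contributes +21.384 cm⁴
  web: d = 16.3 cm → contributes +7789.94 cm⁴
  top flange: d = 31.7 cm → contributes +19902.2 cm⁴
Total I = 27713.5 cm⁴.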